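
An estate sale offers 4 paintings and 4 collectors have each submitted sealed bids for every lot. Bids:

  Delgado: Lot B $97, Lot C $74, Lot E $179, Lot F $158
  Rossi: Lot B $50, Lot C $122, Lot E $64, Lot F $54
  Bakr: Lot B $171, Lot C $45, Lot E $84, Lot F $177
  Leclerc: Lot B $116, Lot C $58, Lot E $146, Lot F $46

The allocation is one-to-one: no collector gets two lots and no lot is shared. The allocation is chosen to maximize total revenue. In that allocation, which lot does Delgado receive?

This is a one-to-one assignment (maximum-weight bipartite matching).
Optimal: Delgado→Lot F ($158), Rossi→Lot C ($122), Bakr→Lot B ($171), Leclerc→Lot E ($146) — total 158+122+171+146 = $597.
Row-greedy (each collector in turn takes its best remaining lot) gives $594, worse by 3.
Next-best assignment: Delgado→Lot E, Rossi→Lot C, Bakr→Lot F, Leclerc→Lot B = $594.
Swapping Rossi↔Leclerc (Rossi→Lot E $64, Leclerc→Lot C $58) loses 146.
Delgado's own top lot is Lot E ($179), but forcing Delgado→Lot E and reassigning the rest optimally gives only $594 — worse by 3.

Delgado receives Lot F.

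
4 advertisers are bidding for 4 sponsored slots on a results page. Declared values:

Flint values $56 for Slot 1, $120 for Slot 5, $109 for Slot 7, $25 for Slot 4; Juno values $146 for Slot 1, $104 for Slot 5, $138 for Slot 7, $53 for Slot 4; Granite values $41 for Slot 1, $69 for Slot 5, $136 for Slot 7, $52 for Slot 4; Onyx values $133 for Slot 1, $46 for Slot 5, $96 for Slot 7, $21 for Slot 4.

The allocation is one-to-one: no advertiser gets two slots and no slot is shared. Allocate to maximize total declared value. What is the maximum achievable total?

Optimal: Flint→Slot 5 ($120), Juno→Slot 7 ($138), Granite→Slot 4 ($52), Onyx→Slot 1 ($133) — total 120+138+52+133 = $443.
Row-greedy (each advertiser in turn takes its best remaining slot) gives $423, worse by 20.
Next-best assignment: Flint→Slot 5, Juno→Slot 4, Granite→Slot 7, Onyx→Slot 1 = $442.

Max total: $443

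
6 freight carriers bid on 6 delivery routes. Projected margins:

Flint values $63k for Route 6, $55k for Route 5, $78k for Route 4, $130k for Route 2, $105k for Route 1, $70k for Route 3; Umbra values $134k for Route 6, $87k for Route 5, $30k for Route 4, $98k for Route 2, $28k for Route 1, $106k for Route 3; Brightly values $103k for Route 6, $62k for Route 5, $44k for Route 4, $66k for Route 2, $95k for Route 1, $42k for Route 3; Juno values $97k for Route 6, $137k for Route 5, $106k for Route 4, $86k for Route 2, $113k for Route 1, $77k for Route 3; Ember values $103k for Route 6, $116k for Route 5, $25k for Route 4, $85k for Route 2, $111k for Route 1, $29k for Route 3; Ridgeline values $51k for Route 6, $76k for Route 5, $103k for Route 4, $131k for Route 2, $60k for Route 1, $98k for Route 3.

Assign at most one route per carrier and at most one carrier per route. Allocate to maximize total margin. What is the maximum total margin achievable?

This is a one-to-one assignment (maximum-weight bipartite matching).
Optimal: Flint→Route 2 ($130k), Umbra→Route 3 ($106k), Brightly→Route 6 ($103k), Juno→Route 5 ($137k), Ember→Route 1 ($111k), Ridgeline→Route 4 ($103k) — total 130+106+103+137+111+103 = $690k.
Max-entry greedy (repeatedly take the single best remaining cell) gives $633k, worse by 57.
Next-best assignment: Flint→Route 2, Umbra→Route 6, Brightly→Route 1, Juno→Route 4, Ember→Route 5, Ridgeline→Route 3 = $679k.
Swapping Ember↔Brightly (Ember→Route 6 $103k, Brightly→Route 1 $95k) loses 16.
No other one-to-one assignment exceeds $690k.

Max total: $690k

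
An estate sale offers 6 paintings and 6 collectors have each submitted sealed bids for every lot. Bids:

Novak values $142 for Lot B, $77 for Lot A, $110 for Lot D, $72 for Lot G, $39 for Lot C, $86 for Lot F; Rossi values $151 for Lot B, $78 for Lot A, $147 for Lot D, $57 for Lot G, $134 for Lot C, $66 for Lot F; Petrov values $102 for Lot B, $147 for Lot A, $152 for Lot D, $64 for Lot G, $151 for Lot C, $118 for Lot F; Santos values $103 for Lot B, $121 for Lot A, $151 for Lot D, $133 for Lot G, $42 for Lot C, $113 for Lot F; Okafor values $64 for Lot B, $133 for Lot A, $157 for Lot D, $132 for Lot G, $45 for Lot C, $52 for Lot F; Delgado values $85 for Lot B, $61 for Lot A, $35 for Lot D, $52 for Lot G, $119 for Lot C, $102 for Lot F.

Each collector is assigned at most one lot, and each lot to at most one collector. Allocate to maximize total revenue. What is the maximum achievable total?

Optimal: Novak→Lot B ($142), Rossi→Lot C ($134), Petrov→Lot A ($147), Santos→Lot G ($133), Okafor→Lot D ($157), Delgado→Lot F ($102) — total 142+134+147+133+157+102 = $815.
Column-greedy (each lot in turn goes to its best remaining collector) gives $793, worse by 22.
Next-best assignment: Novak→Lot B, Rossi→Lot D, Petrov→Lot C, Santos→Lot G, Okafor→Lot A, Delgado→Lot F = $808.

Max total: $815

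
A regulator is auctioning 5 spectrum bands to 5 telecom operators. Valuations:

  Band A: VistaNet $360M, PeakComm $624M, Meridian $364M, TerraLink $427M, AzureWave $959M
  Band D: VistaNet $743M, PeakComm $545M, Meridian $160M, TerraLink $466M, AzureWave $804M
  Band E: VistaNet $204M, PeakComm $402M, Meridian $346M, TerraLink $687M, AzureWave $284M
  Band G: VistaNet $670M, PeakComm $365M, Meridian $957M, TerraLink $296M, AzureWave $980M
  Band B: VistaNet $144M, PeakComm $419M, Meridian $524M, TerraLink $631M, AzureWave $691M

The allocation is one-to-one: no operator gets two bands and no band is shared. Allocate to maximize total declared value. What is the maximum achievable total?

Maximum total: $3765M

Optimal: VistaNet→Band D ($743M), PeakComm→Band B ($419M), Meridian→Band G ($957M), TerraLink→Band E ($687M), AzureWave→Band A ($959M) — total 743+419+957+687+959 = $3765M.
Next-best assignment: VistaNet→Band D, PeakComm→Band A, Meridian→Band G, TerraLink→Band E, AzureWave→Band B = $3702M.
Checked against all permutations: $3765M is optimal.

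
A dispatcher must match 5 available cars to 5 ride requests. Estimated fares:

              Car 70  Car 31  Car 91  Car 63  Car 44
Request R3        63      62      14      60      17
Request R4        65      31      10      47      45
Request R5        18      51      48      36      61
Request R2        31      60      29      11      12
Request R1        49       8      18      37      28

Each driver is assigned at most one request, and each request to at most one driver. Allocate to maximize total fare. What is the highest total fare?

Max total: $264

Optimal: Car 70→Request R4 ($65), Car 31→Request R2 ($60), Car 91→Request R1 ($18), Car 63→Request R3 ($60), Car 44→Request R5 ($61) — total 65+60+18+60+61 = $264.
Max-entry greedy (repeatedly take the single best remaining cell) gives $254, worse by 10.
Next-best assignment: Car 70→Request R1, Car 31→Request R2, Car 91→Request R5, Car 63→Request R3, Car 44→Request R4 = $262.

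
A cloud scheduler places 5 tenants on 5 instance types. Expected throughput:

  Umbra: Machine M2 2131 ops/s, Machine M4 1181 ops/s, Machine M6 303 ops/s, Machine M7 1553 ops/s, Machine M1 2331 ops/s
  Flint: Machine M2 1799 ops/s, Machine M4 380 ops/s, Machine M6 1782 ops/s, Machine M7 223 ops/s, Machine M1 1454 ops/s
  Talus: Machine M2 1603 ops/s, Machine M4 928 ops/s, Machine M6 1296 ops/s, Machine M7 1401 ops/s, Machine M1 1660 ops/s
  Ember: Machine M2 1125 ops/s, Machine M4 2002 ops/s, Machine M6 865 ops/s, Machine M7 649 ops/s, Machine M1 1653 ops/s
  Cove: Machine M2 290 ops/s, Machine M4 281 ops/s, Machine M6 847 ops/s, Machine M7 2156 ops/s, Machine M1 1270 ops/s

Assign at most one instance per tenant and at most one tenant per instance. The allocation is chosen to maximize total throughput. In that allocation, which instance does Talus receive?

Optimal: Umbra→Machine M1 (2331 ops/s), Flint→Machine M6 (1782 ops/s), Talus→Machine M2 (1603 ops/s), Ember→Machine M4 (2002 ops/s), Cove→Machine M7 (2156 ops/s) — total 2331+1782+1603+2002+2156 = 9874 ops/s.
Talus's own top instance is Machine M1 (1660 ops/s), but forcing Talus→Machine M1 and reassigning the rest optimally gives only 9731 ops/s — worse by 143.

Talus receives Machine M2.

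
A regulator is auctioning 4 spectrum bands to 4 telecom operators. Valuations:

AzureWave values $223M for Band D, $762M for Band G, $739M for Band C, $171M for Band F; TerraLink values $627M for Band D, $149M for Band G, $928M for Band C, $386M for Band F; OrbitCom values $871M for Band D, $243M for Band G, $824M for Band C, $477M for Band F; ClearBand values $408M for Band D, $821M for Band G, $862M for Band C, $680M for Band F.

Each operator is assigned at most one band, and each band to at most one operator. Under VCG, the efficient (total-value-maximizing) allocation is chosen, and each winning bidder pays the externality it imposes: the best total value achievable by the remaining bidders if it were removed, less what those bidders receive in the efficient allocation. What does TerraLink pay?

TerraLink pays $182M.

Efficient allocation: AzureWave→Band G ($762M), TerraLink→Band C ($928M), OrbitCom→Band D ($871M), ClearBand→Band F ($680M); total welfare W = $3241M.
TerraLink receives Band C at value $928M, so the others get W − 928 = $2313M.
Without TerraLink: best allocation of the remaining 3 bidders over all 4 bands is AzureWave→Band G ($762M), OrbitCom→Band D ($871M), ClearBand→Band C ($862M), total $2495M.
VCG payment = (others' best without TerraLink) − (others' welfare with TerraLink) = 2495 − 2313 = $182M.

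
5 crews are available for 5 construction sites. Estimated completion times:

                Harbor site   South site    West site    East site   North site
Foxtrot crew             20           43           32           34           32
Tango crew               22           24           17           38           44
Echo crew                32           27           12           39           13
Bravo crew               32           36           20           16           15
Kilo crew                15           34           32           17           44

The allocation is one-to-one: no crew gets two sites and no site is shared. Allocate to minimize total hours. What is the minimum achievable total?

Minimum total: 88 hours

This is a one-to-one assignment (minimum-cost bipartite matching).
Optimal: Foxtrot crew→Harbor site (20 hours), Tango crew→South site (24 hours), Echo crew→West site (12 hours), Bravo crew→North site (15 hours), Kilo crew→East site (17 hours) — total 20+24+12+15+17 = 88 hours.
Column-greedy (each site in turn goes to its cheapest remaining crew) gives 99 hours, worse by 11.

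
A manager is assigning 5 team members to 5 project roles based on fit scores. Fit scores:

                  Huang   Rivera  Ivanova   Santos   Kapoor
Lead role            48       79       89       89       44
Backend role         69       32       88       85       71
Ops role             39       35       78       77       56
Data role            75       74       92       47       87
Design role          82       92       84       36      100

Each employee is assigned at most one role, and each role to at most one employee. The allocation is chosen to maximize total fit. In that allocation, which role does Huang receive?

Huang receives Data role.

Optimal: Huang→Data role (75 pts), Rivera→Lead role (79 pts), Ivanova→Backend role (88 pts), Santos→Ops role (77 pts), Kapoor→Design role (100 pts) — total 75+79+88+77+100 = 419 pts.
Max-entry greedy (repeatedly take the single best remaining cell) gives 385 pts, worse by 34.
Next-best assignment: Huang→Backend role, Rivera→Lead role, Ivanova→Data role, Santos→Ops role, Kapoor→Design role = 417 pts.
Swapping Santos↔Rivera (Santos→Lead role 89 pts, Rivera→Ops role 35 pts) loses 32.
No other one-to-one assignment exceeds 419 pts.
Huang's own top role is Design role (82 pts), but forcing Huang→Design role and reassigning the rest optimally gives only 413 pts — worse by 6.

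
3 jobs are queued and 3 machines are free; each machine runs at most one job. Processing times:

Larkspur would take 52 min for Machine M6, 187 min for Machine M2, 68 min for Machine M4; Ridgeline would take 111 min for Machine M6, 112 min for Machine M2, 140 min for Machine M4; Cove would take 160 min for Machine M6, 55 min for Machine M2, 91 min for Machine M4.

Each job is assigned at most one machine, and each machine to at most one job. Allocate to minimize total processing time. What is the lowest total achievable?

Optimal: Larkspur→Machine M4 (68 min), Ridgeline→Machine M6 (111 min), Cove→Machine M2 (55 min) — total 68+111+55 = 234 min.
Swapping Ridgeline↔Cove (Ridgeline→Machine M2 112 min, Cove→Machine M6 160 min) adds 106.
No other one-to-one assignment undercuts 234 min.

Minimum total: 234 min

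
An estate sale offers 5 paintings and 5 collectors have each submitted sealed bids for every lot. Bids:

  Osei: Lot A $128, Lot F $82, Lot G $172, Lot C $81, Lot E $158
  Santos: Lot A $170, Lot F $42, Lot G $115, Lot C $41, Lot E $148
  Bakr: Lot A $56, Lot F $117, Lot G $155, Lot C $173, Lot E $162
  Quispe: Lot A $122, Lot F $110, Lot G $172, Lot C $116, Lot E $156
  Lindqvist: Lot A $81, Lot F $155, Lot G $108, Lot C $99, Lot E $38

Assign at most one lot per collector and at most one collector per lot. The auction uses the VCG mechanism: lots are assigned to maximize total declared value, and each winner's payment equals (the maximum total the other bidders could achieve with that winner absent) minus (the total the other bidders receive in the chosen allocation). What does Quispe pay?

Efficient allocation: Osei→Lot E ($158), Santos→Lot A ($170), Bakr→Lot C ($173), Quispe→Lot G ($172), Lindqvist→Lot F ($155); total welfare W = $828.
Quispe receives Lot G at value $172, so the others get W − 172 = $656.
Without Quispe: best allocation of the remaining 4 bidders over all 5 lots is Osei→Lot G ($172), Santos→Lot A ($170), Bakr→Lot C ($173), Lindqvist→Lot F ($155), total $670.
VCG payment = (others' best without Quispe) − (others' welfare with Quispe) = 670 − 656 = $14.

Quispe pays $14.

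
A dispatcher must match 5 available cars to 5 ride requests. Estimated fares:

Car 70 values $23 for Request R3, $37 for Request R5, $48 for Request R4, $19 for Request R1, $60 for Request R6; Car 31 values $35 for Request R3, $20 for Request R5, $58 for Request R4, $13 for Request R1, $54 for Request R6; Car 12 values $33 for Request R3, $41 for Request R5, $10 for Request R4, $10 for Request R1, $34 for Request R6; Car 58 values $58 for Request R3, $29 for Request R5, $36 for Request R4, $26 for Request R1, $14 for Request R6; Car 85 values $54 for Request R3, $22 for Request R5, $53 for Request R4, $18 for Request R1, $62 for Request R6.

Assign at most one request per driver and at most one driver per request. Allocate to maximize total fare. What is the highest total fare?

Max total: $239

Optimal: Car 70→Request R6 ($60), Car 31→Request R4 ($58), Car 12→Request R5 ($41), Car 58→Request R1 ($26), Car 85→Request R3 ($54) — total 60+58+41+26+54 = $239.
Column-greedy (each request in turn goes to its best remaining driver) gives $238, worse by 1.
Checked against all permutations: $239 is optimal.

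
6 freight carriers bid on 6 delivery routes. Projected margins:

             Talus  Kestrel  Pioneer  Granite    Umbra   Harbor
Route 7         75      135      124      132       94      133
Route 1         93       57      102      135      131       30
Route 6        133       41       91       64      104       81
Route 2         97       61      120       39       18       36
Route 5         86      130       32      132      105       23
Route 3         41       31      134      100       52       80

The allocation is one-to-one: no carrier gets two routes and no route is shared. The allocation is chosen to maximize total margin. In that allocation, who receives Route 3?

Granite receives Route 3.

Optimal: Talus→Route 6 ($133k), Kestrel→Route 5 ($130k), Pioneer→Route 2 ($120k), Granite→Route 3 ($100k), Umbra→Route 1 ($131k), Harbor→Route 7 ($133k) — total 133+130+120+100+131+133 = $747k.
Column-greedy (each route in turn goes to its best remaining carrier) gives $708k, worse by 39.
Granite's own top route is Route 1 ($135k), but forcing Granite→Route 1 and reassigning the rest optimally gives only $733k — worse by 14.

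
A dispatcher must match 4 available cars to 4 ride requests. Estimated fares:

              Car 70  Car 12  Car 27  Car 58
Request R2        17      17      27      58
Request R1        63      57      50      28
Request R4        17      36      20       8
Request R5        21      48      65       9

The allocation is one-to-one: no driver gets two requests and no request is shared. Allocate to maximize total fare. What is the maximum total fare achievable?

Optimal: Car 70→Request R1 ($63), Car 12→Request R4 ($36), Car 27→Request R5 ($65), Car 58→Request R2 ($58) — total 63+36+65+58 = $222.
Swapping Car 12↔Car 27 (Car 12→Request R5 $48, Car 27→Request R4 $20) loses 33.

Maximum total: $222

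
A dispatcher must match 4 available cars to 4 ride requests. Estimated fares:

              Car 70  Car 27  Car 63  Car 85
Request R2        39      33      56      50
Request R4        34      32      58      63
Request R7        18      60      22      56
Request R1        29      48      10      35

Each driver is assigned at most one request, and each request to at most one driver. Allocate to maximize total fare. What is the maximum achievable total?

This is the linear assignment problem.
Optimal: Car 70→Request R1 ($29), Car 27→Request R7 ($60), Car 63→Request R2 ($56), Car 85→Request R4 ($63) — total 29+60+56+63 = $208.
Row-greedy (each driver in turn takes its best remaining request) gives $192, worse by 16.
Next-best assignment: Car 70→Request R2, Car 27→Request R1, Car 63→Request R4, Car 85→Request R7 = $201.
Swapping Car 63↔Car 85 (Car 63→Request R4 $58, Car 85→Request R2 $50) loses 11.

Max total: $208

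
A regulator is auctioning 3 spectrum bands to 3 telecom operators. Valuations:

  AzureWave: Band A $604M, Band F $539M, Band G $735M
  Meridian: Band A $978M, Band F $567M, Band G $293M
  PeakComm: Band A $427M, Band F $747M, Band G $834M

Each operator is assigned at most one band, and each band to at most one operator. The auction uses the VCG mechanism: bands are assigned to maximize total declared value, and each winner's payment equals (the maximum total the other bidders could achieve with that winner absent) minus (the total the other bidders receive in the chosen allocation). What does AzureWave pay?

Efficient allocation: AzureWave→Band G ($735M), Meridian→Band A ($978M), PeakComm→Band F ($747M); total welfare W = $2460M.
AzureWave receives Band G at value $735M, so the others get W − 735 = $1725M.
Without AzureWave: best allocation of the remaining 2 bidders over all 3 bands is Meridian→Band A ($978M), PeakComm→Band G ($834M), total $1812M.
VCG payment = (others' best without AzureWave) − (others' welfare with AzureWave) = 1812 − 1725 = $87M.

AzureWave pays $87M.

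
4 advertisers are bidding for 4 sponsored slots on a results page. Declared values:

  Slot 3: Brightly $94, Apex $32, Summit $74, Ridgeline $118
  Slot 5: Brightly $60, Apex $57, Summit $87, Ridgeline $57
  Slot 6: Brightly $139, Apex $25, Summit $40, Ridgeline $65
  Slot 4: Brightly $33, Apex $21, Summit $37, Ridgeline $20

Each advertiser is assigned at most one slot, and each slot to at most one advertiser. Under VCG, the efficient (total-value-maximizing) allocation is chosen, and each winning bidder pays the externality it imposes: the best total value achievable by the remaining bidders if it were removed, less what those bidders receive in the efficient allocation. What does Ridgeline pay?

Efficient allocation: Brightly→Slot 6 ($139), Apex→Slot 4 ($21), Summit→Slot 5 ($87), Ridgeline→Slot 3 ($118); total welfare W = $365.
Ridgeline receives Slot 3 at value $118, so the others get W − 118 = $247.
Without Ridgeline: best allocation of the remaining 3 bidders over all 4 slots is Brightly→Slot 6 ($139), Apex→Slot 5 ($57), Summit→Slot 3 ($74), total $270.
VCG payment = (others' best without Ridgeline) − (others' welfare with Ridgeline) = 270 − 247 = $23.

Ridgeline pays $23.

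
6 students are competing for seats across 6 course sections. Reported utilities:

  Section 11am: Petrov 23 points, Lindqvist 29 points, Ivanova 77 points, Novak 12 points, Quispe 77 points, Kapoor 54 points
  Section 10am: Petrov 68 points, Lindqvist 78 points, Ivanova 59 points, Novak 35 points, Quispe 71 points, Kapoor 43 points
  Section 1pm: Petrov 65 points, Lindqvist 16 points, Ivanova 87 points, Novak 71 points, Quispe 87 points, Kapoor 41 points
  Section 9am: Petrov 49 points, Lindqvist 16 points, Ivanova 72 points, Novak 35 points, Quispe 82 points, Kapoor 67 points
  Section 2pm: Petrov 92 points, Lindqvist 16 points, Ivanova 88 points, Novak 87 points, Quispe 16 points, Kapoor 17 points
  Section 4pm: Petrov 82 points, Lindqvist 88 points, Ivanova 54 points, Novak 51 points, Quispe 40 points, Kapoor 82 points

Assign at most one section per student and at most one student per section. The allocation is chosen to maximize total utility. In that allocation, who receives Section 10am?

Lindqvist receives Section 10am.

This is a one-to-one assignment (maximum-weight bipartite matching).
Optimal: Petrov→Section 2pm (92 points), Lindqvist→Section 10am (78 points), Ivanova→Section 11am (77 points), Novak→Section 1pm (71 points), Quispe→Section 9am (82 points), Kapoor→Section 4pm (82 points) — total 92+78+77+71+82+82 = 482 points.
Column-greedy (each section in turn goes to its best remaining student) gives 452 points, worse by 30.
Lindqvist's own top section is Section 4pm (88 points), but forcing Lindqvist→Section 4pm and reassigning the rest optimally gives only 474 points — worse by 8.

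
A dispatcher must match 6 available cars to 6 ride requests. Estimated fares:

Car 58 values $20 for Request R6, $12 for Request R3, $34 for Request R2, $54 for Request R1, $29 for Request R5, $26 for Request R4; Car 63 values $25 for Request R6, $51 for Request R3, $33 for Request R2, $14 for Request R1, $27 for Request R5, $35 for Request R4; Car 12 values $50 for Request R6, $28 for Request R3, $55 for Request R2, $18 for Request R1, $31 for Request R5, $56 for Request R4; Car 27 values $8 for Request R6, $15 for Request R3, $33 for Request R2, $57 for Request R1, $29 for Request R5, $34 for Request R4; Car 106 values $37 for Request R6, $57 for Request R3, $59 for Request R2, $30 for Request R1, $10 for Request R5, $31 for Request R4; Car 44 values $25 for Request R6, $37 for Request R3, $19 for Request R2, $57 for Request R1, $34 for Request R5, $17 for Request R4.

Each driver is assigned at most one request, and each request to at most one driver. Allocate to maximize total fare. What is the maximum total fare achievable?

Maximum total: $282

Treat this as an assignment problem: match each driver to one request.
Optimal: Car 58→Request R1 ($54), Car 63→Request R3 ($51), Car 12→Request R6 ($50), Car 27→Request R4 ($34), Car 106→Request R2 ($59), Car 44→Request R5 ($34) — total 54+51+50+34+59+34 = $282.
Swapping Car 58↔Car 106 (Car 58→Request R2 $34, Car 106→Request R1 $30) loses 49.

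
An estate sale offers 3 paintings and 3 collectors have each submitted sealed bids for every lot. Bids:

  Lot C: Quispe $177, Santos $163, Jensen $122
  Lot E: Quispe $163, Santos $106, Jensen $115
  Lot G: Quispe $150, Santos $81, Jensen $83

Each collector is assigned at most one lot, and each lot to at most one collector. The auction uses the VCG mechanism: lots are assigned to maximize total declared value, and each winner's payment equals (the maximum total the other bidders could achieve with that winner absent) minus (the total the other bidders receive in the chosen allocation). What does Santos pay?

Efficient allocation: Quispe→Lot G ($150), Santos→Lot C ($163), Jensen→Lot E ($115); total welfare W = $428.
Santos receives Lot C at value $163, so the others get W − 163 = $265.
Without Santos: best allocation of the remaining 2 bidders over all 3 lots is Quispe→Lot C ($177), Jensen→Lot E ($115), total $292.
VCG payment = (others' best without Santos) − (others' welfare with Santos) = 292 − 265 = $27.

Santos pays $27.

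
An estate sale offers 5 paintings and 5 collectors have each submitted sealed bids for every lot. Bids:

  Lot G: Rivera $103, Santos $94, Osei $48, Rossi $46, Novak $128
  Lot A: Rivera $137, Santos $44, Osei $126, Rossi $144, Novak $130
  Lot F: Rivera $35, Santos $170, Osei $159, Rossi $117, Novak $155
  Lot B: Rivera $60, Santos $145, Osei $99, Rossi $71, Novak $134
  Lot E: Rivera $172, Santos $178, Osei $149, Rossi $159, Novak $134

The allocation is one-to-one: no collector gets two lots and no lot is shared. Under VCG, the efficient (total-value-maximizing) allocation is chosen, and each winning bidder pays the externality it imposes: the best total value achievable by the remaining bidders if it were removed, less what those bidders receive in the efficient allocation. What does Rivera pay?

Rivera pays $39.

Efficient allocation: Rivera→Lot E ($172), Santos→Lot B ($145), Osei→Lot F ($159), Rossi→Lot A ($144), Novak→Lot G ($128); total welfare W = $748.
Rivera receives Lot E at value $172, so the others get W − 172 = $576.
Without Rivera: best allocation of the remaining 4 bidders over all 5 lots is Santos→Lot E ($178), Osei→Lot F ($159), Rossi→Lot A ($144), Novak→Lot B ($134), total $615.
VCG payment = (others' best without Rivera) − (others' welfare with Rivera) = 615 − 576 = $39.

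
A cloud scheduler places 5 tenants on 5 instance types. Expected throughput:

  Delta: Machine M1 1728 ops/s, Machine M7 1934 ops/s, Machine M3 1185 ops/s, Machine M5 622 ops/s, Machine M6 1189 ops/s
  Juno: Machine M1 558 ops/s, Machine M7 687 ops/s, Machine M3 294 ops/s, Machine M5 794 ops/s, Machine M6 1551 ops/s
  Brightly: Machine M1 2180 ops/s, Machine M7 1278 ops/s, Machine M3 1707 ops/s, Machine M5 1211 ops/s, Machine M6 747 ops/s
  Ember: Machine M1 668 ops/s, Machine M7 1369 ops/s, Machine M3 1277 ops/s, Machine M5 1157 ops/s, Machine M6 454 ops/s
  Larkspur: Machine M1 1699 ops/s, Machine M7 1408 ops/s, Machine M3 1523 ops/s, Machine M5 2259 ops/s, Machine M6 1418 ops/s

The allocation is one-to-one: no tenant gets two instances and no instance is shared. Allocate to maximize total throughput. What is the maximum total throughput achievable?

This is a one-to-one assignment (maximum-weight bipartite matching).
Optimal: Delta→Machine M7 (1934 ops/s), Juno→Machine M6 (1551 ops/s), Brightly→Machine M1 (2180 ops/s), Ember→Machine M3 (1277 ops/s), Larkspur→Machine M5 (2259 ops/s) — total 1934+1551+2180+1277+2259 = 9201 ops/s.
Column-greedy (each instance in turn goes to its best remaining tenant) gives 8345 ops/s, worse by 856.
Next-best assignment: Delta→Machine M1, Juno→Machine M6, Brightly→Machine M3, Ember→Machine M7, Larkspur→Machine M5 = 8614 ops/s.
Checked against all permutations: 9201 ops/s is optimal.

Max total: 9201 ops/s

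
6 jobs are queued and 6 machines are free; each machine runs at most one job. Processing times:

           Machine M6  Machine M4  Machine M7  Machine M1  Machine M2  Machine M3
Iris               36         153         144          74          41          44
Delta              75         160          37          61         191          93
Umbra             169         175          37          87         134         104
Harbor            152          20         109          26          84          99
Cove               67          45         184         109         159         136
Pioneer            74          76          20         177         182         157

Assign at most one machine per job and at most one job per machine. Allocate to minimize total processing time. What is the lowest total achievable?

Min total: 311 min

This is a one-to-one assignment (minimum-cost bipartite matching).
Optimal: Iris→Machine M2 (41 min), Delta→Machine M6 (75 min), Umbra→Machine M3 (104 min), Harbor→Machine M1 (26 min), Cove→Machine M4 (45 min), Pioneer→Machine M7 (20 min) — total 41+75+104+26+45+20 = 311 min.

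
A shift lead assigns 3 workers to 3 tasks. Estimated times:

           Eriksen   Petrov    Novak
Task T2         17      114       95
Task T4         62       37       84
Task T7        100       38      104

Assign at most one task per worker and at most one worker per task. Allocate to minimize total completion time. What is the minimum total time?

Minimum total: 139 min

Optimal: Eriksen→Task T2 (17 min), Petrov→Task T7 (38 min), Novak→Task T4 (84 min) — total 17+38+84 = 139 min.
Row-greedy (each worker in turn takes its cheapest remaining task) gives 158 min, worse by 19.
Every other assignment is strictly worse.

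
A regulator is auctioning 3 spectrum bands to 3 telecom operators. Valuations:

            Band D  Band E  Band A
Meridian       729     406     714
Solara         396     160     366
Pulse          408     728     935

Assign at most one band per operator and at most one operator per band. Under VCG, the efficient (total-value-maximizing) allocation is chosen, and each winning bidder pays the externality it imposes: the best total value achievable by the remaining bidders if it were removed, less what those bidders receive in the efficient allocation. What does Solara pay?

Efficient allocation: Meridian→Band A ($714M), Solara→Band D ($396M), Pulse→Band E ($728M); total welfare W = $1838M.
Solara receives Band D at value $396M, so the others get W − 396 = $1442M.
Without Solara: best allocation of the remaining 2 bidders over all 3 bands is Meridian→Band D ($729M), Pulse→Band A ($935M), total $1664M.
VCG payment = (others' best without Solara) − (others' welfare with Solara) = 1664 − 1442 = $222M.

Solara pays $222M.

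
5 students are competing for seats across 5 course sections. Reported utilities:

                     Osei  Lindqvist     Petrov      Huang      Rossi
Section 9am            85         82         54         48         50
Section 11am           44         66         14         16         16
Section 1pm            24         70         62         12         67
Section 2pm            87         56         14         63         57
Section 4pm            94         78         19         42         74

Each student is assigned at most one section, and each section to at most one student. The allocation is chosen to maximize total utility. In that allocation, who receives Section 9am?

Osei receives Section 9am.

This is a one-to-one assignment (maximum-weight bipartite matching).
Optimal: Osei→Section 9am (85 points), Lindqvist→Section 11am (66 points), Petrov→Section 1pm (62 points), Huang→Section 2pm (63 points), Rossi→Section 4pm (74 points) — total 85+66+62+63+74 = 350 points.
Max-entry greedy (repeatedly take the single best remaining cell) gives 320 points, worse by 30.
Checked against all permutations: 350 points is optimal.
Osei's own top section is Section 4pm (94 points), but forcing Osei→Section 4pm and reassigning the rest optimally gives only 344 points — worse by 6.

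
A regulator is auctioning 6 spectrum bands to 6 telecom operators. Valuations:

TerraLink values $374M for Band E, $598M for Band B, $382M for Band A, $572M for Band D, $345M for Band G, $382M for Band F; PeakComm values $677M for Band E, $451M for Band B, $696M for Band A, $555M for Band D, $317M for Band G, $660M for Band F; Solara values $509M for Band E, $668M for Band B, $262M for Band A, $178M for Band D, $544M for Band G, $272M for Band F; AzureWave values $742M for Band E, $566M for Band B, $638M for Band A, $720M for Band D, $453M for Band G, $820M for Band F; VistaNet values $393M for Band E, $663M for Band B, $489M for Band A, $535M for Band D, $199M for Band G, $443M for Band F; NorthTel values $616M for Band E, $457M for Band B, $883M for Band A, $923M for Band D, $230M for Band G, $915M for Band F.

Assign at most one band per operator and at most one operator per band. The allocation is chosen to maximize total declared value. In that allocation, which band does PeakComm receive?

PeakComm receives Band E.

This is a one-to-one assignment (maximum-weight bipartite matching).
Optimal: TerraLink→Band D ($572M), PeakComm→Band E ($677M), Solara→Band G ($544M), AzureWave→Band F ($820M), VistaNet→Band B ($663M), NorthTel→Band A ($883M) — total 572+677+544+820+663+883 = $4159M.
Column-greedy (each band in turn goes to its best remaining operator) gives $3625M, worse by 534.
Next-best assignment: TerraLink→Band D, PeakComm→Band A, Solara→Band G, AzureWave→Band E, VistaNet→Band B, NorthTel→Band F = $4132M.
PeakComm's own top band is Band A ($696M), but forcing PeakComm→Band A and reassigning the rest optimally gives only $4132M — worse by 27.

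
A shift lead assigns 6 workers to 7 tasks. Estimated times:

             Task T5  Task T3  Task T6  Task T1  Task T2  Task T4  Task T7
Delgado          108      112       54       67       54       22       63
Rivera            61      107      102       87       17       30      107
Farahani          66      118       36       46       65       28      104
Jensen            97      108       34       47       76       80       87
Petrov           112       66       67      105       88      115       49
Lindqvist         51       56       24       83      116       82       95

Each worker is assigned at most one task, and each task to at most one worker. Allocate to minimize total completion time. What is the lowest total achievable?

Minimum total: 219 min

Optimal: Delgado→Task T4 (22 min), Rivera→Task T2 (17 min), Farahani→Task T1 (46 min), Jensen→Task T6 (34 min), Petrov→Task T7 (49 min), Lindqvist→Task T5 (51 min) — total 22+17+46+34+49+51 = 219 min.
Min-entry greedy (repeatedly take the single cheapest remaining cell) gives 255 min, worse by 36.
Next-best assignment: Delgado→Task T4, Rivera→Task T2, Farahani→Task T6, Jensen→Task T1, Petrov→Task T7, Lindqvist→Task T5 = 222 min.
Swapping Jensen↔Lindqvist (Jensen→Task T5 97 min, Lindqvist→Task T6 24 min) adds 36.
Every other assignment is strictly worse.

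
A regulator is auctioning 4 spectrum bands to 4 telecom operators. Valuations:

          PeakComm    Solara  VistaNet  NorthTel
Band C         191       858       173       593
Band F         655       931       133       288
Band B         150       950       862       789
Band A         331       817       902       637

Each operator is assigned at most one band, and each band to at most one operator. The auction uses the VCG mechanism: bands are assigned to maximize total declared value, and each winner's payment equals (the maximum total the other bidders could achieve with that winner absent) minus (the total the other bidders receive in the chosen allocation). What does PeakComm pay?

PeakComm pays $73M.

Efficient allocation: PeakComm→Band F ($655M), Solara→Band C ($858M), VistaNet→Band A ($902M), NorthTel→Band B ($789M); total welfare W = $3204M.
PeakComm receives Band F at value $655M, so the others get W − 655 = $2549M.
Without PeakComm: best allocation of the remaining 3 bidders over all 4 bands is Solara→Band F ($931M), VistaNet→Band A ($902M), NorthTel→Band B ($789M), total $2622M.
VCG payment = (others' best without PeakComm) − (others' welfare with PeakComm) = 2622 − 2549 = $73M.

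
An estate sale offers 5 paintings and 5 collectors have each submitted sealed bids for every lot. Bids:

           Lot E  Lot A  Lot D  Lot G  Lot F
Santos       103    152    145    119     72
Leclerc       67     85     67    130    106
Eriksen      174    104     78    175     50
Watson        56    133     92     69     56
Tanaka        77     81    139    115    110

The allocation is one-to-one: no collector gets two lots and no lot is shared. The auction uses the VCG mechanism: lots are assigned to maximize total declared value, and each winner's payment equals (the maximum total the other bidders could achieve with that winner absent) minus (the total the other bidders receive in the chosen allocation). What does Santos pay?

Efficient allocation: Santos→Lot D ($145), Leclerc→Lot G ($130), Eriksen→Lot E ($174), Watson→Lot A ($133), Tanaka→Lot F ($110); total welfare W = $692.
Santos receives Lot D at value $145, so the others get W − 145 = $547.
Without Santos: best allocation of the remaining 4 bidders over all 5 lots is Leclerc→Lot G ($130), Eriksen→Lot E ($174), Watson→Lot A ($133), Tanaka→Lot D ($139), total $576.
VCG payment = (others' best without Santos) − (others' welfare with Santos) = 576 − 547 = $29.

Santos pays $29.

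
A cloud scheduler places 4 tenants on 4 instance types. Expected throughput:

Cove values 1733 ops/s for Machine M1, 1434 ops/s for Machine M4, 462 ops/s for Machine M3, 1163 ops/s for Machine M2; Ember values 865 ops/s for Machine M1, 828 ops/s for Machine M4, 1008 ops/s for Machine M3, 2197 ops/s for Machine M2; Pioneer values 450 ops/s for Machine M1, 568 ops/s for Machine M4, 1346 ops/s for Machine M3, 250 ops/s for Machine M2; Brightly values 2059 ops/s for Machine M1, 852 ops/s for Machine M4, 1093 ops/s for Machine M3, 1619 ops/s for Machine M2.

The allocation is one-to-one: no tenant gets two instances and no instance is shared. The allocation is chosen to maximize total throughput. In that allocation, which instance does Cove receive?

Cove receives Machine M4.

Optimal: Cove→Machine M4 (1434 ops/s), Ember→Machine M2 (2197 ops/s), Pioneer→Machine M3 (1346 ops/s), Brightly→Machine M1 (2059 ops/s) — total 1434+2197+1346+2059 = 7036 ops/s.
Row-greedy (each tenant in turn takes its best remaining instance) gives 6128 ops/s, worse by 908.
Cove's own top instance is Machine M1 (1733 ops/s), but forcing Cove→Machine M1 and reassigning the rest optimally gives only 6128 ops/s — worse by 908.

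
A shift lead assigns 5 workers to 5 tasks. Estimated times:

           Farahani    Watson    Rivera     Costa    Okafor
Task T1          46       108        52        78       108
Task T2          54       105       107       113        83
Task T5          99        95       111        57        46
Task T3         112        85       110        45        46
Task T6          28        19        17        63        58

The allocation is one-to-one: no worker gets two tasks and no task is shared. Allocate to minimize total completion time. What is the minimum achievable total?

Min total: 216 min

This is the linear assignment problem.
Optimal: Farahani→Task T2 (54 min), Watson→Task T6 (19 min), Rivera→Task T1 (52 min), Costa→Task T3 (45 min), Okafor→Task T5 (46 min) — total 54+19+52+45+46 = 216 min.
Row-greedy (each worker in turn takes its cheapest remaining task) gives 305 min, worse by 89.
Next-best assignment: Farahani→Task T2, Watson→Task T6, Rivera→Task T1, Costa→Task T5, Okafor→Task T3 = 228 min.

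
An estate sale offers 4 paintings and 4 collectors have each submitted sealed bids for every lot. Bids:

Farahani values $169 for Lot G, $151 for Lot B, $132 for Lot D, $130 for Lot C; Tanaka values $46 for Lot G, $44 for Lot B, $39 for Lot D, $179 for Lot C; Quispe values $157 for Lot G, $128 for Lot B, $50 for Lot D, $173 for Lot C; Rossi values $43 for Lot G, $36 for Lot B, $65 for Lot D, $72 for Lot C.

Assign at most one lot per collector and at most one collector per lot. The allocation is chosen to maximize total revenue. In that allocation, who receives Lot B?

Farahani receives Lot B.

Optimal: Farahani→Lot B ($151), Tanaka→Lot C ($179), Quispe→Lot G ($157), Rossi→Lot D ($65) — total 151+179+157+65 = $552.
Max-entry greedy (repeatedly take the single best remaining cell) gives $541, worse by 11.
Swapping Farahani↔Tanaka (Farahani→Lot C $130, Tanaka→Lot B $44) loses 156.
Farahani's own top lot is Lot G ($169), but forcing Farahani→Lot G and reassigning the rest optimally gives only $541 — worse by 11.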